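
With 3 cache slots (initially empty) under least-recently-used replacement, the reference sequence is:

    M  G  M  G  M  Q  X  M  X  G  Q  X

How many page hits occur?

6

M -> miss, frames (M)
G -> miss, frames (M G)
M -> hit
G -> hit
M -> hit
Q -> miss, frames (G M Q)
X -> miss, evict G, frames (M Q X)
M -> hit
X -> hit
G -> miss, evict Q, frames (M X G)
Q -> miss, evict M, frames (X G Q)
X -> hit
Hits: 6.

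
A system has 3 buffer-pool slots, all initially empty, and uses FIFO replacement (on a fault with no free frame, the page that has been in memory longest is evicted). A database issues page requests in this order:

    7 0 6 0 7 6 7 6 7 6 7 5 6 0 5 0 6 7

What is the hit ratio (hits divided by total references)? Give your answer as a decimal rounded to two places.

0.72

7 -> miss, frames (7)
0 -> miss, frames (7 0)
6 -> miss, frames (7 0 6)
0 -> hit
7 -> hit
6 -> hit
7 -> hit
6 -> hit
7 -> hit
6 -> hit
7 -> hit
5 -> miss, evict 7, frames (0 6 5)
6 -> hit
0 -> hit
5 -> hit
0 -> hit
6 -> hit
7 -> miss, evict 0, frames (6 5 7)
Hits: 13 of 18 references → 13/18 = 0.7222.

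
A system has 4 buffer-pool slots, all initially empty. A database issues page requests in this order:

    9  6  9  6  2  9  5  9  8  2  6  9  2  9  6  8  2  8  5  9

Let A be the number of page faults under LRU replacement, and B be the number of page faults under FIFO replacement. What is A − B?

Under LRU: F F . . F . F . F . F . . . . . . . F F → 8 faults.
Under FIFO: F F . . F . F . F . . F . . F . F . F . → 9 faults.
A − B = 8 − 9 = -1.

-1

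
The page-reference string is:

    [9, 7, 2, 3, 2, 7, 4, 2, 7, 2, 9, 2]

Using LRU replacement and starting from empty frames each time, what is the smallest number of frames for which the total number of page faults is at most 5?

f=1: 12 faults
f=2: 9 faults
f=3: 6 faults
f=4: 6 faults
f=5: 5 faults
Smallest f with faults ≤ 5 is 5.

5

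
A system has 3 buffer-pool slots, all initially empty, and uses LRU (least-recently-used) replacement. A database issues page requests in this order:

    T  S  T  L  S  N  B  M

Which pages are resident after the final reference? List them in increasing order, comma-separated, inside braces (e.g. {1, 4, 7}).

{B, M, N}

T: miss, frames (T)
S: miss, frames (T S)
T: hit
L: miss, frames (S T L)
S: hit
N: miss, evict T, frames (L S N)
B: miss, evict L, frames (S N B)
M: miss, evict S, frames (N B M)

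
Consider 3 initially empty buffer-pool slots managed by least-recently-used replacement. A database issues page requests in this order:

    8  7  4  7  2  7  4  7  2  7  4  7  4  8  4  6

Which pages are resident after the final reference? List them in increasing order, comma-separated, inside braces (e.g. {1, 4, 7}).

{4, 6, 8}

8 → miss, frames {8}
7 → miss, frames {8,7}
4 → miss, frames {8,7,4}
7 → hit
2 → miss, evict 8, frames {4,7,2}
7 → hit
4 → hit
7 → hit
2 → hit
7 → hit
4 → hit
7 → hit
4 → hit
8 → miss, evict 2, frames {7,4,8}
4 → hit
6 → miss, evict 7, frames {8,4,6}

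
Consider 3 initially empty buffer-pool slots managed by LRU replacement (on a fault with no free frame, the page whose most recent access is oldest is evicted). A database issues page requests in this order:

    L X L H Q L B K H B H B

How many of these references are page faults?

7

L → miss, frames [L]
X → miss, frames [L, X]
L → hit
H → miss, frames [X, L, H]
Q → miss, evict X, frames [L, H, Q]
L → hit
B → miss, evict H, frames [Q, L, B]
K → miss, evict Q, frames [L, B, K]
H → miss, evict L, frames [B, K, H]
B → hit
H → hit
B → hit
Page faults: 7.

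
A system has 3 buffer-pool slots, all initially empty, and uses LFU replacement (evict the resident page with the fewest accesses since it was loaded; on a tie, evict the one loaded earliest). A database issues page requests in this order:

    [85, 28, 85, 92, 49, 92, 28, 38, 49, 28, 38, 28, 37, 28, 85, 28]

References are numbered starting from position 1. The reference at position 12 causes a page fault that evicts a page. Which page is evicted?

pos 1: 85 → miss, frames {85}
pos 2: 28 → miss, frames {85,28}
pos 3: 85 → hit
pos 4: 92 → miss, frames {85,28,92}
pos 5: 49 → miss, evict 28, frames {85,92,49}
pos 6: 92 → hit
pos 7: 28 → miss, evict 49, frames {85,92,28}
pos 8: 38 → miss, evict 28, frames {85,92,38}
pos 9: 49 → miss, evict 38, frames {85,92,49}
pos 10: 28 → miss, evict 49, frames {85,92,28}
pos 11: 38 → miss, evict 28, frames {85,92,38}
pos 12: 28 → miss, evict 38, frames {85,92,28}
At position 12, page 38 is evicted.

38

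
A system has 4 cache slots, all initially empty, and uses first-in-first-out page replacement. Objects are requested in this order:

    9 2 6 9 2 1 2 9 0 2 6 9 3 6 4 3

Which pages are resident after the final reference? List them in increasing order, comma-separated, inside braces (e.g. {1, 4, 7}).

{3, 4, 6, 9}

9: miss, frames (9)
2: miss, frames (9 2)
6: miss, frames (9 2 6)
9: hit
2: hit
1: miss, frames (9 2 6 1)
2: hit
9: hit
0: miss, evict 9, frames (2 6 1 0)
2: hit
6: hit
9: miss, evict 2, frames (6 1 0 9)
3: miss, evict 6, frames (1 0 9 3)
6: miss, evict 1, frames (0 9 3 6)
4: miss, evict 0, frames (9 3 6 4)
3: hit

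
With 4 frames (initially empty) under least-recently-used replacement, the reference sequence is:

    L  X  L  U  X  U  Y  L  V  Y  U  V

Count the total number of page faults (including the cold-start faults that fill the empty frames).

5

L → miss, frames {L}
X → miss, frames {L,X}
L → hit
U → miss, frames {X,L,U}
X → hit
U → hit
Y → miss, frames {L,X,U,Y}
L → hit
V → miss, evict X, frames {U,Y,L,V}
Y → hit
U → hit
V → hit
Page faults: 5.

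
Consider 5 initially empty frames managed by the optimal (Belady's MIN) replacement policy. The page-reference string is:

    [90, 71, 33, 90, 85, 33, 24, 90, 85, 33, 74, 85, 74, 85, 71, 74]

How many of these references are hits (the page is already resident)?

90 -> miss, frames (90)
71 -> miss, frames (90 71)
33 -> miss, frames (90 71 33)
90 -> hit
85 -> miss, frames (90 71 33 85)
33 -> hit
24 -> miss, frames (90 71 33 85 24)
90 -> hit
85 -> hit
33 -> hit
74 -> miss, evict 24, frames (90 71 33 85 74)
85 -> hit
74 -> hit
85 -> hit
71 -> hit
74 -> hit
Hits: 10.

10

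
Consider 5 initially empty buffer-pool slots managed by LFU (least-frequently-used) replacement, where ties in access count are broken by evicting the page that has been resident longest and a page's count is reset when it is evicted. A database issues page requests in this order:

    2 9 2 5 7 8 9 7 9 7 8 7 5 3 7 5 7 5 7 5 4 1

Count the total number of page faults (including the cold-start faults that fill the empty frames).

8

2 -> miss, frames [2]
9 -> miss, frames [2, 9]
2 -> hit
5 -> miss, frames [2, 9, 5]
7 -> miss, frames [2, 9, 5, 7]
8 -> miss, frames [2, 9, 5, 7, 8]
9 -> hit
7 -> hit
9 -> hit
7 -> hit
8 -> hit
7 -> hit
5 -> hit
3 -> miss, evict 2, frames [9, 5, 7, 8, 3]
7 -> hit
5 -> hit
7 -> hit
5 -> hit
7 -> hit
5 -> hit
4 -> miss, evict 3, frames [9, 5, 7, 8, 4]
1 -> miss, evict 4, frames [9, 5, 7, 8, 1]
Page faults: 8.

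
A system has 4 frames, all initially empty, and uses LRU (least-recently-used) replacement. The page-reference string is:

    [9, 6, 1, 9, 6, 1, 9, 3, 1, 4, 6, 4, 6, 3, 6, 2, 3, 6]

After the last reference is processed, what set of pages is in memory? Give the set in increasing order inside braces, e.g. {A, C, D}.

{2, 3, 4, 6}

9 -> fault, frames {9}
6 -> fault, frames {9,6}
1 -> fault, frames {9,6,1}
9 -> hit
6 -> hit
1 -> hit
9 -> hit
3 -> fault, frames {6,1,9,3}
1 -> hit
4 -> fault, evict 6, frames {9,3,1,4}
6 -> fault, evict 9, frames {3,1,4,6}
4 -> hit
6 -> hit
3 -> hit
6 -> hit
2 -> fault, evict 1, frames {4,3,6,2}
3 -> hit
6 -> hit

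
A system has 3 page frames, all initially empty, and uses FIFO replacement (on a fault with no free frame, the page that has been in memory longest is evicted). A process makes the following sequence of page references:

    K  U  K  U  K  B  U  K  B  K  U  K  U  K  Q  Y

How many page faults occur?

K -> miss, frames [K]
U -> miss, frames [K, U]
K -> hit
U -> hit
K -> hit
B -> miss, frames [K, U, B]
U -> hit
K -> hit
B -> hit
K -> hit
U -> hit
K -> hit
U -> hit
K -> hit
Q -> miss, evict K, frames [U, B, Q]
Y -> miss, evict U, frames [B, Q, Y]
Page faults: 5.

5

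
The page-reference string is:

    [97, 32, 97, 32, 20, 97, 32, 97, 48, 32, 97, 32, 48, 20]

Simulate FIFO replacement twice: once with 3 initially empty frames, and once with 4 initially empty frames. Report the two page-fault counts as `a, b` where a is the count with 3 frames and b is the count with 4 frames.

3 frames: F F . . F . . . F . F F . F → 7 faults.
4 frames: F F . . F . . . F . . . . . → 4 faults.
4 < 7: adding a frame reduced faults, as is typical.

7, 4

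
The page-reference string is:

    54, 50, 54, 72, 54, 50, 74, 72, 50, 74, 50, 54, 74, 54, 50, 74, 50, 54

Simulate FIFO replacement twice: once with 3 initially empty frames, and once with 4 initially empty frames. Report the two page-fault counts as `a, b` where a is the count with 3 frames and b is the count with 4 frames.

6, 4

3 frames: F F . F . . F . . . . F . . F . . . → 6 faults.
4 frames: F F . F . . F . . . . . . . . . . . → 4 faults.
4 < 6: adding a frame reduced faults, as is typical.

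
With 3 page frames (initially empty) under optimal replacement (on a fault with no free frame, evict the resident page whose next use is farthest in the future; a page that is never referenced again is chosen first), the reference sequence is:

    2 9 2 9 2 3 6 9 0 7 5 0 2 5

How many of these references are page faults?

7

2 → fault, frames [2]
9 → fault, frames [2, 9]
2 → hit
9 → hit
2 → hit
3 → fault, frames [2, 9, 3]
6 → fault, evict 3, frames [2, 9, 6]
9 → hit
0 → fault, evict 6, frames [2, 9, 0]
7 → fault, evict 9, frames [2, 0, 7]
5 → fault, evict 7, frames [2, 0, 5]
0 → hit
2 → hit
5 → hit
Page faults: 7.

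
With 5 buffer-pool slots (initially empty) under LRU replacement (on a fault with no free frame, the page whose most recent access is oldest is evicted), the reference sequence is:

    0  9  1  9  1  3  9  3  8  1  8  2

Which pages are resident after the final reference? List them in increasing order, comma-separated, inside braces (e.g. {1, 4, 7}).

{1, 2, 3, 8, 9}

0 → miss, frames [0]
9 → miss, frames [0, 9]
1 → miss, frames [0, 9, 1]
9 → hit
1 → hit
3 → miss, frames [0, 9, 1, 3]
9 → hit
3 → hit
8 → miss, frames [0, 1, 9, 3, 8]
1 → hit
8 → hit
2 → miss, evict 0, frames [9, 3, 1, 8, 2]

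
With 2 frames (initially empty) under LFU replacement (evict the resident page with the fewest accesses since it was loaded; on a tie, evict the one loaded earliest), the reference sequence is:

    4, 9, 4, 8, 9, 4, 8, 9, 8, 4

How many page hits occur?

4 → fault, frames {4}
9 → fault, frames {4,9}
4 → hit
8 → fault, evict 9, frames {4,8}
9 → fault, evict 8, frames {4,9}
4 → hit
8 → fault, evict 9, frames {4,8}
9 → fault, evict 8, frames {4,9}
8 → fault, evict 9, frames {4,8}
4 → hit
Hits: 3.

3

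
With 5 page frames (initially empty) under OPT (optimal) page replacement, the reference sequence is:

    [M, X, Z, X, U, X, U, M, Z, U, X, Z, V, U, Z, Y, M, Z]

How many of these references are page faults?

6

M → fault, frames {M}
X → fault, frames {M,X}
Z → fault, frames {M,X,Z}
X → hit
U → fault, frames {M,X,Z,U}
X → hit
U → hit
M → hit
Z → hit
U → hit
X → hit
Z → hit
V → fault, frames {M,X,Z,U,V}
U → hit
Z → hit
Y → fault, evict V, frames {M,X,Z,U,Y}
M → hit
Z → hit
Page faults: 6.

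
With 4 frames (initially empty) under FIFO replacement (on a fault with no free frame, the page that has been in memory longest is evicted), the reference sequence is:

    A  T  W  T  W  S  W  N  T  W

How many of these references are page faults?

A -> miss, frames [A]
T -> miss, frames [A, T]
W -> miss, frames [A, T, W]
T -> hit
W -> hit
S -> miss, frames [A, T, W, S]
W -> hit
N -> miss, evict A, frames [T, W, S, N]
T -> hit
W -> hit
Page faults: 5.

5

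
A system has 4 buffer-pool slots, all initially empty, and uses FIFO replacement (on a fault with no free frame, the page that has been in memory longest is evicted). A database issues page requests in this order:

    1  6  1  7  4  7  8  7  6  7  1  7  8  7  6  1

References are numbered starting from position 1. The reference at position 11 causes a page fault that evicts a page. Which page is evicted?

pos 1: 1 -> fault, frames [1]
pos 2: 6 -> fault, frames [1, 6]
pos 3: 1 -> hit
pos 4: 7 -> fault, frames [1, 6, 7]
pos 5: 4 -> fault, frames [1, 6, 7, 4]
pos 6: 7 -> hit
pos 7: 8 -> fault, evict 1, frames [6, 7, 4, 8]
pos 8: 7 -> hit
pos 9: 6 -> hit
pos 10: 7 -> hit
pos 11: 1 -> fault, evict 6, frames [7, 4, 8, 1]
At position 11, page 6 is evicted.

6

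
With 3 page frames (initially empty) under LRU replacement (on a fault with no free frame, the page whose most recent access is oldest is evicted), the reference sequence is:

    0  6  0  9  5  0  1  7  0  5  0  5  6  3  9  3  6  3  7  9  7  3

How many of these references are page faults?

0 → miss, frames {0}
6 → miss, frames {0,6}
0 → hit
9 → miss, frames {6,0,9}
5 → miss, evict 6, frames {0,9,5}
0 → hit
1 → miss, evict 9, frames {5,0,1}
7 → miss, evict 5, frames {0,1,7}
0 → hit
5 → miss, evict 1, frames {7,0,5}
0 → hit
5 → hit
6 → miss, evict 7, frames {0,5,6}
3 → miss, evict 0, frames {5,6,3}
9 → miss, evict 5, frames {6,3,9}
3 → hit
6 → hit
3 → hit
7 → miss, evict 9, frames {6,3,7}
9 → miss, evict 6, frames {3,7,9}
7 → hit
3 → hit
Page faults: 12.

12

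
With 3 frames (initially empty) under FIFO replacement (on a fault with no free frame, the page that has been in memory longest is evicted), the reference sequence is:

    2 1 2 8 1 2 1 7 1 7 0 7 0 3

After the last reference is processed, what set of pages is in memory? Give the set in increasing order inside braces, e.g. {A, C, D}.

2 -> miss, frames [2]
1 -> miss, frames [2, 1]
2 -> hit
8 -> miss, frames [2, 1, 8]
1 -> hit
2 -> hit
1 -> hit
7 -> miss, evict 2, frames [1, 8, 7]
1 -> hit
7 -> hit
0 -> miss, evict 1, frames [8, 7, 0]
7 -> hit
0 -> hit
3 -> miss, evict 8, frames [7, 0, 3]

{0, 3, 7}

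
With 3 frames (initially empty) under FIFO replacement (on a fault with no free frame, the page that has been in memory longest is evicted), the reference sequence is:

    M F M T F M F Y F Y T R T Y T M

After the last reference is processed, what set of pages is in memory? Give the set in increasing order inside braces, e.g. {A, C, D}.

{M, R, Y}

M -> fault, frames {M}
F -> fault, frames {M,F}
M -> hit
T -> fault, frames {M,F,T}
F -> hit
M -> hit
F -> hit
Y -> fault, evict M, frames {F,T,Y}
F -> hit
Y -> hit
T -> hit
R -> fault, evict F, frames {T,Y,R}
T -> hit
Y -> hit
T -> hit
M -> fault, evict T, frames {Y,R,M}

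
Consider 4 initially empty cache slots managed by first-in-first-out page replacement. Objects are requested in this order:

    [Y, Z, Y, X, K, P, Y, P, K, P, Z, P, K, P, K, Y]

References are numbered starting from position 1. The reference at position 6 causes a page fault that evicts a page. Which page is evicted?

Y

pos 1: Y: fault, frames (Y)
pos 2: Z: fault, frames (Y Z)
pos 3: Y: hit
pos 4: X: fault, frames (Y Z X)
pos 5: K: fault, frames (Y Z X K)
pos 6: P: fault, evict Y, frames (Z X K P)
At position 6, page Y is evicted.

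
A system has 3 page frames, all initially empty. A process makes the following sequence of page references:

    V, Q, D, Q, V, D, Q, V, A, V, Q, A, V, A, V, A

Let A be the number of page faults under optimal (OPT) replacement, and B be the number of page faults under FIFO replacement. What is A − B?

-2

Under OPT: F F F . . . . . F . . . . . . . → 4 faults.
Under FIFO: F F F . . . . . F F F . . . . . → 6 faults.
A − B = 4 − 6 = -2.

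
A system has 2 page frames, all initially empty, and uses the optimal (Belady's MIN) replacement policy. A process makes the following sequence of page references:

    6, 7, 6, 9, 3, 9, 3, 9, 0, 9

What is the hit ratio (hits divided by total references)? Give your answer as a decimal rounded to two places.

6 -> fault, frames [6]
7 -> fault, frames [6, 7]
6 -> hit
9 -> fault, evict 7, frames [6, 9]
3 -> fault, evict 6, frames [9, 3]
9 -> hit
3 -> hit
9 -> hit
0 -> fault, evict 3, frames [9, 0]
9 -> hit
Hits: 5 of 10 references → 5/10 = 0.5000.

0.50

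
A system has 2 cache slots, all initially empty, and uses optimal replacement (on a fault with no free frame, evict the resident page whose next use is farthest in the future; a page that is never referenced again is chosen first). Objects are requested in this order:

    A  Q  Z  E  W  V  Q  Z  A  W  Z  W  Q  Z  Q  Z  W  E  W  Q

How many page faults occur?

A → fault, frames [A]
Q → fault, frames [A, Q]
Z → fault, evict A, frames [Q, Z]
E → fault, evict Z, frames [Q, E]
W → fault, evict E, frames [Q, W]
V → fault, evict W, frames [Q, V]
Q → hit
Z → fault, evict V, frames [Q, Z]
A → fault, evict Q, frames [Z, A]
W → fault, evict A, frames [Z, W]
Z → hit
W → hit
Q → fault, evict W, frames [Z, Q]
Z → hit
Q → hit
Z → hit
W → fault, evict Z, frames [Q, W]
E → fault, evict Q, frames [W, E]
W → hit
Q → fault, evict E, frames [W, Q]
Page faults: 13.

13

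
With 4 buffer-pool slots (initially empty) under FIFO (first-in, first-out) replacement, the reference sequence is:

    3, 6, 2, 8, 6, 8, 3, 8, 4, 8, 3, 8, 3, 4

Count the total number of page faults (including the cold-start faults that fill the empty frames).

6

3 → miss, frames [3]
6 → miss, frames [3, 6]
2 → miss, frames [3, 6, 2]
8 → miss, frames [3, 6, 2, 8]
6 → hit
8 → hit
3 → hit
8 → hit
4 → miss, evict 3, frames [6, 2, 8, 4]
8 → hit
3 → miss, evict 6, frames [2, 8, 4, 3]
8 → hit
3 → hit
4 → hit
Page faults: 6.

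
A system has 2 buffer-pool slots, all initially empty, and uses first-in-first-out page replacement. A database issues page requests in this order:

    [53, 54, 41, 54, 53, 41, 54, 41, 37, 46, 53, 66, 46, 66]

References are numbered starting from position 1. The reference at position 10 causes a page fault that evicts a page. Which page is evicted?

pos 1: 53 -> fault, frames (53)
pos 2: 54 -> fault, frames (53 54)
pos 3: 41 -> fault, evict 53, frames (54 41)
pos 4: 54 -> hit
pos 5: 53 -> fault, evict 54, frames (41 53)
pos 6: 41 -> hit
pos 7: 54 -> fault, evict 41, frames (53 54)
pos 8: 41 -> fault, evict 53, frames (54 41)
pos 9: 37 -> fault, evict 54, frames (41 37)
pos 10: 46 -> fault, evict 41, frames (37 46)
At position 10, page 41 is evicted.

41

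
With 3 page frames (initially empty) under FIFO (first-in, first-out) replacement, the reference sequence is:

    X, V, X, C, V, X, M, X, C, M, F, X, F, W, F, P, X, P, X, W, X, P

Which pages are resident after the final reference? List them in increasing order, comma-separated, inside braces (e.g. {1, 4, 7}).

X -> miss, frames [X]
V -> miss, frames [X, V]
X -> hit
C -> miss, frames [X, V, C]
V -> hit
X -> hit
M -> miss, evict X, frames [V, C, M]
X -> miss, evict V, frames [C, M, X]
C -> hit
M -> hit
F -> miss, evict C, frames [M, X, F]
X -> hit
F -> hit
W -> miss, evict M, frames [X, F, W]
F -> hit
P -> miss, evict X, frames [F, W, P]
X -> miss, evict F, frames [W, P, X]
P -> hit
X -> hit
W -> hit
X -> hit
P -> hit

{P, W, X}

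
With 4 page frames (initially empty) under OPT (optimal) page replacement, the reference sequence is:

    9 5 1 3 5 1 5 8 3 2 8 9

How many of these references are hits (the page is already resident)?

9 → fault, frames [9]
5 → fault, frames [9, 5]
1 → fault, frames [9, 5, 1]
3 → fault, frames [9, 5, 1, 3]
5 → hit
1 → hit
5 → hit
8 → fault, evict 1, frames [9, 5, 3, 8]
3 → hit
2 → fault, evict 3, frames [9, 5, 8, 2]
8 → hit
9 → hit
Hits: 6.

6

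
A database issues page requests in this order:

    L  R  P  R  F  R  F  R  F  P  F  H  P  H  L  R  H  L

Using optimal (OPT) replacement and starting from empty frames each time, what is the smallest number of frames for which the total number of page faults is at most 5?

f=1: 18 faults
f=2: 9 faults
f=3: 6 faults
f=4: 5 faults
f=5: 5 faults
Smallest f with faults ≤ 5 is 4.

4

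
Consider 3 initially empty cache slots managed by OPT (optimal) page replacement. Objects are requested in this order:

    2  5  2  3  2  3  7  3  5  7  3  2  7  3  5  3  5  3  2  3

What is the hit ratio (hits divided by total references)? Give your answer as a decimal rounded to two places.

2 → miss, frames {2}
5 → miss, frames {2,5}
2 → hit
3 → miss, frames {2,5,3}
2 → hit
3 → hit
7 → miss, evict 2, frames {5,3,7}
3 → hit
5 → hit
7 → hit
3 → hit
2 → miss, evict 5, frames {3,7,2}
7 → hit
3 → hit
5 → miss, evict 7, frames {3,2,5}
3 → hit
5 → hit
3 → hit
2 → hit
3 → hit
Hits: 14 of 20 references → 14/20 = 0.7000.

0.70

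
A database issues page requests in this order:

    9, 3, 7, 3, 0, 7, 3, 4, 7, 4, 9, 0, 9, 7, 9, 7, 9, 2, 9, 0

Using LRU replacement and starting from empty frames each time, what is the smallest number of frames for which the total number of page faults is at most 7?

f=1: 20 faults
f=2: 13 faults
f=3: 10 faults
f=4: 8 faults
f=5: 6 faults
f=6: 6 faults
Smallest f with faults ≤ 7 is 5.

5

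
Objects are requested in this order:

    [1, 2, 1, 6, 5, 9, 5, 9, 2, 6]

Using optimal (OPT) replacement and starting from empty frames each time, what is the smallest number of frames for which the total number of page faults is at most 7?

f=1: 10 faults
f=2: 7 faults
f=3: 6 faults
f=4: 5 faults
f=5: 5 faults
Smallest f with faults ≤ 7 is 2.

2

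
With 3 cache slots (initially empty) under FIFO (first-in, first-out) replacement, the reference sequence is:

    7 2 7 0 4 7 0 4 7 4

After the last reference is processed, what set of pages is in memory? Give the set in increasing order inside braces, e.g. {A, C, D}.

7 -> fault, frames {7}
2 -> fault, frames {7,2}
7 -> hit
0 -> fault, frames {7,2,0}
4 -> fault, evict 7, frames {2,0,4}
7 -> fault, evict 2, frames {0,4,7}
0 -> hit
4 -> hit
7 -> hit
4 -> hit

{0, 4, 7}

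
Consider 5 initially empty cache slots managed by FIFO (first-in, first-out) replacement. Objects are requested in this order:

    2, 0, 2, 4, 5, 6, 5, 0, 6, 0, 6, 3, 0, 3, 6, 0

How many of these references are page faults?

6

2 → miss, frames (2)
0 → miss, frames (2 0)
2 → hit
4 → miss, frames (2 0 4)
5 → miss, frames (2 0 4 5)
6 → miss, frames (2 0 4 5 6)
5 → hit
0 → hit
6 → hit
0 → hit
6 → hit
3 → miss, evict 2, frames (0 4 5 6 3)
0 → hit
3 → hit
6 → hit
0 → hit
Page faults: 6.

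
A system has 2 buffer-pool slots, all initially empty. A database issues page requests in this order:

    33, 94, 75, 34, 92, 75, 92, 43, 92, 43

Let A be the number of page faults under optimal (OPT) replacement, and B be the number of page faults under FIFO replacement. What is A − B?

-2

Under OPT: F F F F F . . F . . → 6 faults.
Under FIFO: F F F F F F . F F . → 8 faults.
A − B = 6 − 8 = -2.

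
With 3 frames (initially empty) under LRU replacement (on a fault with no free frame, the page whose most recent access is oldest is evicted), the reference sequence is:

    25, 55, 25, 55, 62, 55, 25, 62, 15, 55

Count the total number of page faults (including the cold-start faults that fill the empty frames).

25 → miss, frames [25]
55 → miss, frames [25, 55]
25 → hit
55 → hit
62 → miss, frames [25, 55, 62]
55 → hit
25 → hit
62 → hit
15 → miss, evict 55, frames [25, 62, 15]
55 → miss, evict 25, frames [62, 15, 55]
Page faults: 5.

5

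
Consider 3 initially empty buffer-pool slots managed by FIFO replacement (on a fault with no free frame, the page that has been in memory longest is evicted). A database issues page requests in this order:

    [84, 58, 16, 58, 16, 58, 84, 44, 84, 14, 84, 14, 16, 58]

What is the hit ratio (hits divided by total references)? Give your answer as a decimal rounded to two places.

0.43

84: miss, frames [84]
58: miss, frames [84, 58]
16: miss, frames [84, 58, 16]
58: hit
16: hit
58: hit
84: hit
44: miss, evict 84, frames [58, 16, 44]
84: miss, evict 58, frames [16, 44, 84]
14: miss, evict 16, frames [44, 84, 14]
84: hit
14: hit
16: miss, evict 44, frames [84, 14, 16]
58: miss, evict 84, frames [14, 16, 58]
Hits: 6 of 14 references → 6/14 = 0.4286.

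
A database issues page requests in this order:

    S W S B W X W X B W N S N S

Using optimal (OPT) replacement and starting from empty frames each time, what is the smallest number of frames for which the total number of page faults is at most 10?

f=1: 14 faults
f=2: 7 faults
f=3: 6 faults
f=4: 5 faults
f=5: 5 faults
Smallest f with faults ≤ 10 is 2.

2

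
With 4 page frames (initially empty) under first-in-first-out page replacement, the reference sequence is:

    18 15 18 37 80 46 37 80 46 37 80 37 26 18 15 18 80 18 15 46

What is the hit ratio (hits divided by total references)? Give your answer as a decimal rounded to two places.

0.50

18 -> fault, frames {18}
15 -> fault, frames {18,15}
18 -> hit
37 -> fault, frames {18,15,37}
80 -> fault, frames {18,15,37,80}
46 -> fault, evict 18, frames {15,37,80,46}
37 -> hit
80 -> hit
46 -> hit
37 -> hit
80 -> hit
37 -> hit
26 -> fault, evict 15, frames {37,80,46,26}
18 -> fault, evict 37, frames {80,46,26,18}
15 -> fault, evict 80, frames {46,26,18,15}
18 -> hit
80 -> fault, evict 46, frames {26,18,15,80}
18 -> hit
15 -> hit
46 -> fault, evict 26, frames {18,15,80,46}
Hits: 10 of 20 references → 10/20 = 0.5000.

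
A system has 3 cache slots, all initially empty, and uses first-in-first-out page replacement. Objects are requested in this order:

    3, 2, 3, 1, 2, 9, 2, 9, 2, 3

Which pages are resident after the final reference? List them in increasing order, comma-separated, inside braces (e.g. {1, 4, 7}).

{1, 3, 9}

3 -> fault, frames [3]
2 -> fault, frames [3, 2]
3 -> hit
1 -> fault, frames [3, 2, 1]
2 -> hit
9 -> fault, evict 3, frames [2, 1, 9]
2 -> hit
9 -> hit
2 -> hit
3 -> fault, evict 2, frames [1, 9, 3]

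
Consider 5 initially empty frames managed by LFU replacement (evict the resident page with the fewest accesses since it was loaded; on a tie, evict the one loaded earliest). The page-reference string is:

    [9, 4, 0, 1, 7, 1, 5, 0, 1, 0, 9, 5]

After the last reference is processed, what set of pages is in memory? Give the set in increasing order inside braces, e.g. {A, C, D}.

{0, 1, 5, 7, 9}

9: miss, frames (9)
4: miss, frames (9 4)
0: miss, frames (9 4 0)
1: miss, frames (9 4 0 1)
7: miss, frames (9 4 0 1 7)
1: hit
5: miss, evict 9, frames (4 0 1 7 5)
0: hit
1: hit
0: hit
9: miss, evict 4, frames (0 1 7 5 9)
5: hit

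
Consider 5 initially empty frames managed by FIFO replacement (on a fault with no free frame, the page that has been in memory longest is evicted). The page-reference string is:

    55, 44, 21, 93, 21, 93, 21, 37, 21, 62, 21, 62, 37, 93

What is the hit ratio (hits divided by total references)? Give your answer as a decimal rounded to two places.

0.57

55 → fault, frames [55]
44 → fault, frames [55, 44]
21 → fault, frames [55, 44, 21]
93 → fault, frames [55, 44, 21, 93]
21 → hit
93 → hit
21 → hit
37 → fault, frames [55, 44, 21, 93, 37]
21 → hit
62 → fault, evict 55, frames [44, 21, 93, 37, 62]
21 → hit
62 → hit
37 → hit
93 → hit
Hits: 8 of 14 references → 8/14 = 0.5714.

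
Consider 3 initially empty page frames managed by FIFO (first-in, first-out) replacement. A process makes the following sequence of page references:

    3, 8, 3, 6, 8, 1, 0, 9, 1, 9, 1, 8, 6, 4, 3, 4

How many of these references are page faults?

10

3: miss, frames {3}
8: miss, frames {3,8}
3: hit
6: miss, frames {3,8,6}
8: hit
1: miss, evict 3, frames {8,6,1}
0: miss, evict 8, frames {6,1,0}
9: miss, evict 6, frames {1,0,9}
1: hit
9: hit
1: hit
8: miss, evict 1, frames {0,9,8}
6: miss, evict 0, frames {9,8,6}
4: miss, evict 9, frames {8,6,4}
3: miss, evict 8, frames {6,4,3}
4: hit
Page faults: 10.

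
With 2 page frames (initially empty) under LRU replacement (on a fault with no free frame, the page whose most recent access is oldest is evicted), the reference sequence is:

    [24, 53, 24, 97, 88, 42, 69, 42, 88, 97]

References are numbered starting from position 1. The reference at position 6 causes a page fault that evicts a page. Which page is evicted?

pos 1: 24: miss, frames (24)
pos 2: 53: miss, frames (24 53)
pos 3: 24: hit
pos 4: 97: miss, evict 53, frames (24 97)
pos 5: 88: miss, evict 24, frames (97 88)
pos 6: 42: miss, evict 97, frames (88 42)
At position 6, page 97 is evicted.

97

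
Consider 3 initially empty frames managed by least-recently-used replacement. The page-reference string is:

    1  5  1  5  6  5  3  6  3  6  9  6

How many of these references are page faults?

5

1 -> fault, frames [1]
5 -> fault, frames [1, 5]
1 -> hit
5 -> hit
6 -> fault, frames [1, 5, 6]
5 -> hit
3 -> fault, evict 1, frames [6, 5, 3]
6 -> hit
3 -> hit
6 -> hit
9 -> fault, evict 5, frames [3, 6, 9]
6 -> hit
Page faults: 5.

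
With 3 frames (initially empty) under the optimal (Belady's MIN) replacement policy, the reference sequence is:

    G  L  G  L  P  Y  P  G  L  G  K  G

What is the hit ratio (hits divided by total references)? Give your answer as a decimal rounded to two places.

0.50

G -> miss, frames {G}
L -> miss, frames {G,L}
G -> hit
L -> hit
P -> miss, frames {G,L,P}
Y -> miss, evict L, frames {G,P,Y}
P -> hit
G -> hit
L -> miss, evict Y, frames {G,P,L}
G -> hit
K -> miss, evict L, frames {G,P,K}
G -> hit
Hits: 6 of 12 references → 6/12 = 0.5000.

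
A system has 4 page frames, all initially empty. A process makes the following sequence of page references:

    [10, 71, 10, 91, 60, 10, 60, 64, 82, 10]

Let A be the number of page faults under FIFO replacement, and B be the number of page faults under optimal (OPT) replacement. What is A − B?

1

Under FIFO: F F . F F . . F F F → 7 faults.
Under OPT: F F . F F . . F F . → 6 faults.
A − B = 7 − 6 = 1.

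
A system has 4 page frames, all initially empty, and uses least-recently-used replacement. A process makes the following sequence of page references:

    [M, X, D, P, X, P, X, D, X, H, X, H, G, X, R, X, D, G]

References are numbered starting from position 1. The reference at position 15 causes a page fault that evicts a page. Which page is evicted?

pos 1: M -> miss, frames {M}
pos 2: X -> miss, frames {M,X}
pos 3: D -> miss, frames {M,X,D}
pos 4: P -> miss, frames {M,X,D,P}
pos 5: X -> hit
pos 6: P -> hit
pos 7: X -> hit
pos 8: D -> hit
pos 9: X -> hit
pos 10: H -> miss, evict M, frames {P,D,X,H}
pos 11: X -> hit
pos 12: H -> hit
pos 13: G -> miss, evict P, frames {D,X,H,G}
pos 14: X -> hit
pos 15: R -> miss, evict D, frames {H,G,X,R}
At position 15, page D is evicted.

D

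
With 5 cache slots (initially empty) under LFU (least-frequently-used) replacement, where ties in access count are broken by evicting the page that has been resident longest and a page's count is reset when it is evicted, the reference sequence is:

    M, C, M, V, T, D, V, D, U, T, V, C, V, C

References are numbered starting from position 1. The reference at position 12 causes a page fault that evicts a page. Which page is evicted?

pos 1: M → fault, frames (M)
pos 2: C → fault, frames (M C)
pos 3: M → hit
pos 4: V → fault, frames (M C V)
pos 5: T → fault, frames (M C V T)
pos 6: D → fault, frames (M C V T D)
pos 7: V → hit
pos 8: D → hit
pos 9: U → fault, evict C, frames (M V T D U)
pos 10: T → hit
pos 11: V → hit
pos 12: C → fault, evict U, frames (M V T D C)
At position 12, page U is evicted.

U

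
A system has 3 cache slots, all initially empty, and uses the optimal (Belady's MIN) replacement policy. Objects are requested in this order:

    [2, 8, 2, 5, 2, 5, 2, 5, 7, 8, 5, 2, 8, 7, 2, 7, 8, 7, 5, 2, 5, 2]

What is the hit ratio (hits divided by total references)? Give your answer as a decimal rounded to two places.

0.73

2 → fault, frames [2]
8 → fault, frames [2, 8]
2 → hit
5 → fault, frames [2, 8, 5]
2 → hit
5 → hit
2 → hit
5 → hit
7 → fault, evict 2, frames [8, 5, 7]
8 → hit
5 → hit
2 → fault, evict 5, frames [8, 7, 2]
8 → hit
7 → hit
2 → hit
7 → hit
8 → hit
7 → hit
5 → fault, evict 7, frames [8, 2, 5]
2 → hit
5 → hit
2 → hit
Hits: 16 of 22 references → 16/22 = 0.7273.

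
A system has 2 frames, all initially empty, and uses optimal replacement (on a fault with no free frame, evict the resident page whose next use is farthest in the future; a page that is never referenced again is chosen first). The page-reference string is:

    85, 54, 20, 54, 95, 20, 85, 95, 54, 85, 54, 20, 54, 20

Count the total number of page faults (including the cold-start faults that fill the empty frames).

7

85 → fault, frames (85)
54 → fault, frames (85 54)
20 → fault, evict 85, frames (54 20)
54 → hit
95 → fault, evict 54, frames (20 95)
20 → hit
85 → fault, evict 20, frames (95 85)
95 → hit
54 → fault, evict 95, frames (85 54)
85 → hit
54 → hit
20 → fault, evict 85, frames (54 20)
54 → hit
20 → hit
Page faults: 7.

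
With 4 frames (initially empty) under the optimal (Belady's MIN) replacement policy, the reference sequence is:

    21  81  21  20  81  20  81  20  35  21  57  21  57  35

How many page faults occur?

5

21 -> miss, frames (21)
81 -> miss, frames (21 81)
21 -> hit
20 -> miss, frames (21 81 20)
81 -> hit
20 -> hit
81 -> hit
20 -> hit
35 -> miss, frames (21 81 20 35)
21 -> hit
57 -> miss, evict 20, frames (21 81 35 57)
21 -> hit
57 -> hit
35 -> hit
Page faults: 5.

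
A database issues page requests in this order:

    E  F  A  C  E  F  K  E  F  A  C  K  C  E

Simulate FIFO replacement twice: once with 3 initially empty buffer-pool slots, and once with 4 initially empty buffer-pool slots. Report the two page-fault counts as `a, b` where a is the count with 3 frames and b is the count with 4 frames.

3 frames: F F F F F F F . . F F . . F → 10 faults.
4 frames: F F F F . . F F F F F F . F → 11 faults.
11 > 10: adding a frame increased faults — Belady's anomaly.

10, 11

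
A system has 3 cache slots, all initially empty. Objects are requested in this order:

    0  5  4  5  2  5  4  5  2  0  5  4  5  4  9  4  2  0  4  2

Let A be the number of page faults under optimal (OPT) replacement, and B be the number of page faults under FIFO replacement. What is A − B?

-4

Under OPT: F F F . F . . . . F . . . . F . F . . . → 7 faults.
Under FIFO: F F F . F . . . . F F F . . F . F F F . → 11 faults.
A − B = 7 − 11 = -4.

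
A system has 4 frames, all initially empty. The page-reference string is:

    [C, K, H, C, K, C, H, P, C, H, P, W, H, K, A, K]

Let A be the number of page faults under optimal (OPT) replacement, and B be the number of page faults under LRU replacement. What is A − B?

-1

Under OPT: F F F . . . . F . . . F . . F . → 6 faults.
Under LRU: F F F . . . . F . . . F . F F . → 7 faults.
A − B = 6 − 7 = -1.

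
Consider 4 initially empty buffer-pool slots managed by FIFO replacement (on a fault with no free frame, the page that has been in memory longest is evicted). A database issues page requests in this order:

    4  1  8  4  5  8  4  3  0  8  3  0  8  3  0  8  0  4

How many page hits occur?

11

4 → fault, frames [4]
1 → fault, frames [4, 1]
8 → fault, frames [4, 1, 8]
4 → hit
5 → fault, frames [4, 1, 8, 5]
8 → hit
4 → hit
3 → fault, evict 4, frames [1, 8, 5, 3]
0 → fault, evict 1, frames [8, 5, 3, 0]
8 → hit
3 → hit
0 → hit
8 → hit
3 → hit
0 → hit
8 → hit
0 → hit
4 → fault, evict 8, frames [5, 3, 0, 4]
Hits: 11.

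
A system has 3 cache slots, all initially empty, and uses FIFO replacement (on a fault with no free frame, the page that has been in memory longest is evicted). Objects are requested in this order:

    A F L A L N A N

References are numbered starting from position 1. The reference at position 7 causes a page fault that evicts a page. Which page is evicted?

F

pos 1: A -> miss, frames {A}
pos 2: F -> miss, frames {A,F}
pos 3: L -> miss, frames {A,F,L}
pos 4: A -> hit
pos 5: L -> hit
pos 6: N -> miss, evict A, frames {F,L,N}
pos 7: A -> miss, evict F, frames {L,N,A}
At position 7, page F is evicted.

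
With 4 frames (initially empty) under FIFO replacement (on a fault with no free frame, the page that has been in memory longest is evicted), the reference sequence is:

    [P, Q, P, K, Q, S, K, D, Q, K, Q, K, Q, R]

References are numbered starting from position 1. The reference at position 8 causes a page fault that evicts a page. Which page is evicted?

pos 1: P: miss, frames {P}
pos 2: Q: miss, frames {P,Q}
pos 3: P: hit
pos 4: K: miss, frames {P,Q,K}
pos 5: Q: hit
pos 6: S: miss, frames {P,Q,K,S}
pos 7: K: hit
pos 8: D: miss, evict P, frames {Q,K,S,D}
At position 8, page P is evicted.

P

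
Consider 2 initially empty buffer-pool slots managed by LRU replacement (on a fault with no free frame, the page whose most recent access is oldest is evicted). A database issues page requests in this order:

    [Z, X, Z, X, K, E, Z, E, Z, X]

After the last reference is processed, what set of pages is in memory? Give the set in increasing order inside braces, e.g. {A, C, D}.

Z → miss, frames {Z}
X → miss, frames {Z,X}
Z → hit
X → hit
K → miss, evict Z, frames {X,K}
E → miss, evict X, frames {K,E}
Z → miss, evict K, frames {E,Z}
E → hit
Z → hit
X → miss, evict E, frames {Z,X}

{X, Z}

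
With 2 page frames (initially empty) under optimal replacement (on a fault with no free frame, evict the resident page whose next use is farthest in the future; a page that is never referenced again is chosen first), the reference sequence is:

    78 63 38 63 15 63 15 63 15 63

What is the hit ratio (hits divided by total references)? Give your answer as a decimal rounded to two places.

0.60

78: fault, frames [78]
63: fault, frames [78, 63]
38: fault, evict 78, frames [63, 38]
63: hit
15: fault, evict 38, frames [63, 15]
63: hit
15: hit
63: hit
15: hit
63: hit
Hits: 6 of 10 references → 6/10 = 0.6000.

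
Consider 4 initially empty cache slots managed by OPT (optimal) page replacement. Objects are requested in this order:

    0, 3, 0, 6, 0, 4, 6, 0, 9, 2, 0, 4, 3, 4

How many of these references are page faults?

6

0 -> miss, frames [0]
3 -> miss, frames [0, 3]
0 -> hit
6 -> miss, frames [0, 3, 6]
0 -> hit
4 -> miss, frames [0, 3, 6, 4]
6 -> hit
0 -> hit
9 -> miss, evict 6, frames [0, 3, 4, 9]
2 -> miss, evict 9, frames [0, 3, 4, 2]
0 -> hit
4 -> hit
3 -> hit
4 -> hit
Page faults: 6.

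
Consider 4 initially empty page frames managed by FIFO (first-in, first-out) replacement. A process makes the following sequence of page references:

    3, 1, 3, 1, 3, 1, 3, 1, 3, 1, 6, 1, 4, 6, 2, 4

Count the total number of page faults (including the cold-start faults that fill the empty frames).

3 -> miss, frames {3}
1 -> miss, frames {3,1}
3 -> hit
1 -> hit
3 -> hit
1 -> hit
3 -> hit
1 -> hit
3 -> hit
1 -> hit
6 -> miss, frames {3,1,6}
1 -> hit
4 -> miss, frames {3,1,6,4}
6 -> hit
2 -> miss, evict 3, frames {1,6,4,2}
4 -> hit
Page faults: 5.

5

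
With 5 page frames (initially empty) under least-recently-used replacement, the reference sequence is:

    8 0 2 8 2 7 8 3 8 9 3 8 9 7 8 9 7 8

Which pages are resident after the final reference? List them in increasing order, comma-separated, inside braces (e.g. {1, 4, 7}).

8: miss, frames (8)
0: miss, frames (8 0)
2: miss, frames (8 0 2)
8: hit
2: hit
7: miss, frames (0 8 2 7)
8: hit
3: miss, frames (0 2 7 8 3)
8: hit
9: miss, evict 0, frames (2 7 3 8 9)
3: hit
8: hit
9: hit
7: hit
8: hit
9: hit
7: hit
8: hit

{2, 3, 7, 8, 9}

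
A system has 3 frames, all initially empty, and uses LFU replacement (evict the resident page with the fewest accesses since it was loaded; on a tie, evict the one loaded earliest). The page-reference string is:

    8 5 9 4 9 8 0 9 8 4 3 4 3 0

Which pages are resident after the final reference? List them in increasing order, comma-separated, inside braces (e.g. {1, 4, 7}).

8 -> fault, frames {8}
5 -> fault, frames {8,5}
9 -> fault, frames {8,5,9}
4 -> fault, evict 8, frames {5,9,4}
9 -> hit
8 -> fault, evict 5, frames {9,4,8}
0 -> fault, evict 4, frames {9,8,0}
9 -> hit
8 -> hit
4 -> fault, evict 0, frames {9,8,4}
3 -> fault, evict 4, frames {9,8,3}
4 -> fault, evict 3, frames {9,8,4}
3 -> fault, evict 4, frames {9,8,3}
0 -> fault, evict 3, frames {9,8,0}

{0, 8, 9}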